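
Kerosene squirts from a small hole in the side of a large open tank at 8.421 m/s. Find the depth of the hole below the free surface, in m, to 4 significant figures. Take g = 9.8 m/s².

h = 3.618 m

Torricelli: v = √(2gh), so h = v²/(2g).
h = 8.421²/(2·9.8) = 70.91/19.60 = 3.618 m.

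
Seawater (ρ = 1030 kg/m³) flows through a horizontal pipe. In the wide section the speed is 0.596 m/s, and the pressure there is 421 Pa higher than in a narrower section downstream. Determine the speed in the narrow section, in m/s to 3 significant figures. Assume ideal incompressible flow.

v₂ = 1.08 m/s

Horizontal Bernoulli: P₁ + ½ρv₁² = P₂ + ½ρv₂², so v₂² = v₁² + 2(P₁ − P₂)/ρ.
v₂ = √(0.596² + 2·421/1030) = √(0.355 + 0.817) = 1.08 m/s.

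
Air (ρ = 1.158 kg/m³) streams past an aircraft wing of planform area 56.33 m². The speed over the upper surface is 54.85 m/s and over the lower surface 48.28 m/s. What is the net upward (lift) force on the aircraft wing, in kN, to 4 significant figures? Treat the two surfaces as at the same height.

With equal heights on the two surfaces, Bernoulli gives P_lower − P_upper = ½ρ(v_upper² − v_lower²).
ΔP = ½·1.158·(54.85² − 48.28²) = 392.3 Pa.
Lift = ΔP · A = 392.3 × 56.33 = 22100 N.

F ≈ 22.10 kN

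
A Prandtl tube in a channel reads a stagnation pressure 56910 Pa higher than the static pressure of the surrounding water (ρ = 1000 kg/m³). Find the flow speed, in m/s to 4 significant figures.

v ≈ 10.67 m/s

At the stagnation point the flow is brought to rest, so Bernoulli gives P_stag − P_static = ½ρv².
v = √(2ΔP/ρ) = √(2·56910/1000) = 10.67 m/s.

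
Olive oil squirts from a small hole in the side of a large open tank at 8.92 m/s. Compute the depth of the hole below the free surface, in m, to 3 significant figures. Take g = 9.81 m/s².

h = 4.06 m

Torricelli: v = √(2gh), so h = v²/(2g).
h = 8.92²/(2·9.81) = 79.6/19.62 = 4.06 m.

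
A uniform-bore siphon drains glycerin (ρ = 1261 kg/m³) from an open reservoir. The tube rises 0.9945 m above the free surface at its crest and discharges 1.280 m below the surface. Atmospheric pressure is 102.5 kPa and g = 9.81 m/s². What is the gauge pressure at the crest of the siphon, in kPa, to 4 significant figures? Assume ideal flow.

P_gauge = -28.14 kPa

From the surface to the outlet (both open to atmosphere, surface at rest): v = √(2g·h_out) = √(2·9.81·1.280) = 5.011 m/s.
Continuity keeps v the same throughout the tube; from surface to crest, P_atm + 0 = P_top + ½ρv² + ρg·h_top.
P_top = 102500 − ½·1261·5.011² − 1261·9.81·0.9945 = 74360 Pa. So P_gauge = P_top − P_atm = -28140 Pa.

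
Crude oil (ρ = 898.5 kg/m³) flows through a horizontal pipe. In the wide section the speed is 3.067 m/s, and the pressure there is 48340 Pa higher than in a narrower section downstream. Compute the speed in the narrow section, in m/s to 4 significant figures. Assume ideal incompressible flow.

Horizontal Bernoulli: P₁ + ½ρv₁² = P₂ + ½ρv₂², so v₂² = v₁² + 2(P₁ − P₂)/ρ.
v₂ = √(3.067² + 2·48340/898.5) = √(9.406 + 107.6) = 10.82 m/s.

v₂ = 10.82 m/s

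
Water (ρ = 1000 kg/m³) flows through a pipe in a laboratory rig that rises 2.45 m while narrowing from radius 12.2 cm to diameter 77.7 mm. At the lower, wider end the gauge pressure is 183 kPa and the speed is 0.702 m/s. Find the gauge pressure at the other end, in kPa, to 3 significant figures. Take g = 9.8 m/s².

135 kPa

The volume flow rate is constant, so v₂ = (A₁/A₂)v₁ = (468/47.4)·0.702 = 6.92 m/s.
Applying Bernoulli between the two ends and solving for P₂: P₂ = P₁ + ½ρ(v₁² − v₂²) − ρgΔh.
P₂ = 183000 + ½·1000·(0.702² − 6.92²) − 1000·9.8·(+2.45) = 183000 + (-23700) − (24000) = 135000 Pa.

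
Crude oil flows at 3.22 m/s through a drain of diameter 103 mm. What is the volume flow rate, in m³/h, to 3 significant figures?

Q ≈ 96.6 m³/h

Q = A·v = 0.00833 m² × 3.22 m/s = 0.0268 m³/s.
Converting: 0.0268 m³/s × 3600 = 96.6 m³/h.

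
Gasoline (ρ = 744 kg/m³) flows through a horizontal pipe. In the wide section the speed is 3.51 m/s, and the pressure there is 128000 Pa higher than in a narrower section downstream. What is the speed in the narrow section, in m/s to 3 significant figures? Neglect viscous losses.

v₂ ≈ 18.9 m/s

With h₁ = h₂, rearranging Bernoulli gives v₂ = √(v₁² + 2ΔP/ρ).
v₂ = √(3.51² + 2·128000/744) = √(12.3 + 344) = 18.9 m/s.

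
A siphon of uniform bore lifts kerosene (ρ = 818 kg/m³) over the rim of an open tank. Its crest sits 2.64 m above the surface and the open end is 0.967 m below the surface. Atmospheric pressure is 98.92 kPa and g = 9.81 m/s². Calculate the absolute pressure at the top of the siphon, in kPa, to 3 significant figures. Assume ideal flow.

P_top ≈ 70.0 kPa

The outlet speed comes from Torricelli: v = √(2g·0.967) = 4.36 m/s.
The bore is uniform, so the speed at the crest is the same v. Bernoulli surface→crest: P_atm = P_top + ½ρv² + ρg·h_top.
P_top = 98920 − ½·818·4.36² − 818·9.81·2.64 = 70000 Pa.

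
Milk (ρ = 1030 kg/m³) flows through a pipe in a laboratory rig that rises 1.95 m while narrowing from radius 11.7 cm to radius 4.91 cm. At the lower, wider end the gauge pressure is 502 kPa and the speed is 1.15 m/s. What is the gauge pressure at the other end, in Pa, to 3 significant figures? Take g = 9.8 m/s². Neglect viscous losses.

P₂ ≈ 461000 Pa

Continuity gives A₁v₁ = A₂v₂, so v₂ = (430 cm²)/(75.7 cm²) × 1.15 m/s = 6.53 m/s.
Energy conservation along the streamline gives P₂ = P₁ − ½ρ(v₂² − v₁²) − ρg(h₂ − h₁).
P₂ = 502000 + ½·1030·(1.15² − 6.53²) − 1030·9.8·(+1.95) = 502000 + (-21300) − (19700) = 461000 Pa.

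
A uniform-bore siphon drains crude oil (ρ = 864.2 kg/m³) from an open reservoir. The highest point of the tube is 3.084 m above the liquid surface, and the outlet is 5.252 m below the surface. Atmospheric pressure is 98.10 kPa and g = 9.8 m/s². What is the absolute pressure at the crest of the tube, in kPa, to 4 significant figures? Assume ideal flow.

Bernoulli surface→outlet gives ½v² = g·h_out, so v = √(2·9.8·5.252) = 10.15 m/s.
Continuity keeps v the same throughout the tube; from surface to crest, P_atm + 0 = P_top + ½ρv² + ρg·h_top.
P_top = 98100 − ½·864.2·10.15² − 864.2·9.8·3.084 = 27500 Pa.

P_top ≈ 27.50 kPa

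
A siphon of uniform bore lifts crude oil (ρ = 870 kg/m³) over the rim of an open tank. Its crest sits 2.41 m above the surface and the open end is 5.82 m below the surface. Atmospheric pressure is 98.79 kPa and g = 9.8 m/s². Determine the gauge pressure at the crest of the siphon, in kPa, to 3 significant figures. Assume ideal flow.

The outlet speed comes from Torricelli: v = √(2g·5.82) = 10.7 m/s.
With constant cross-section the crest speed equals v; applying Bernoulli from the surface up to the crest, P_top = P_atm − ½ρv² − ρg·h_top.
P_top = 98790 − ½·870·10.7² − 870·9.8·2.41 = 28600 Pa. So P_gauge = P_top − P_atm = -70200 Pa.

-70.2 kPa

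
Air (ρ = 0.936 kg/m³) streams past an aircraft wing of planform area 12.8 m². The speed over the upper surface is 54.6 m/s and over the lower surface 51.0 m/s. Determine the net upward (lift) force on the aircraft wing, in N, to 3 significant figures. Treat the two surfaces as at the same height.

With equal heights on the two surfaces, Bernoulli gives P_lower − P_upper = ½ρ(v_upper² − v_lower²).
ΔP = ½·0.936·(54.6² − 51.0²) = 178 Pa.
Lift = ΔP · A = 178 × 12.8 = 2280 N.

F ≈ 2280 N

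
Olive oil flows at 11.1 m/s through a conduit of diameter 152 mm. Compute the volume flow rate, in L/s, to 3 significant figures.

Q = A·v = 0.0181 m² × 11.1 m/s = 0.201 m³/s.
Converting: 0.201 m³/s × 1000 = 201 L/s.

Q ≈ 201 L/s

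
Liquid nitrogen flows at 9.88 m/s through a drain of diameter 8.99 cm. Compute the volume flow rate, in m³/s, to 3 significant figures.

Q = A·v = 0.00635 m² × 9.88 m/s = 0.0627 m³/s.

Q = 0.0627 m³/s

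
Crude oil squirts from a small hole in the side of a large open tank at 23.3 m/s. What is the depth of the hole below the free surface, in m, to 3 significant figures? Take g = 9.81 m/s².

Torricelli: v = √(2gh), so h = v²/(2g).
h = 23.3²/(2·9.81) = 543/19.62 = 27.7 m.

27.7 m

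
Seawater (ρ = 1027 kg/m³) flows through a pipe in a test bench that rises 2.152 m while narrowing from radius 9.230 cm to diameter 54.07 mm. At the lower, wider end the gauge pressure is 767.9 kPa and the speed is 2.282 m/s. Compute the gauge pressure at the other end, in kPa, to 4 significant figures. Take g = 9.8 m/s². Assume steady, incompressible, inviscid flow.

The volume flow rate is constant, so v₂ = (A₁/A₂)v₁ = (267.6/22.96)·2.282 = 26.60 m/s.
Applying Bernoulli between the two ends and solving for P₂: P₂ = P₁ + ½ρ(v₁² − v₂²) − ρgΔh.
P₂ = 767900 + ½·1027·(2.282² − 26.60²) − 1027·9.8·(+2.152) = 767900 + (-360600) − (21660) = 385600 Pa.

P₂ ≈ 385.6 kPa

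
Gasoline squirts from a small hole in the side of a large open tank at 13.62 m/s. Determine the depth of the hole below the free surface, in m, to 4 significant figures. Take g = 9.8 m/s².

Torricelli: v = √(2gh), so h = v²/(2g).
h = 13.62²/(2·9.8) = 185.5/19.60 = 9.465 m.

h ≈ 9.465 m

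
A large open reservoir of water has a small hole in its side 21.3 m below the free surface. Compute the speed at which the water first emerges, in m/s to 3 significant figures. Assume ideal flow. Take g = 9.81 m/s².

v ≈ 20.4 m/s

With the surface at rest and both surface and jet at atmospheric pressure, Bernoulli gives ρg h = ½ρv², so v = √(2gh) = √(2·9.81·21.3) = 20.4 m/s.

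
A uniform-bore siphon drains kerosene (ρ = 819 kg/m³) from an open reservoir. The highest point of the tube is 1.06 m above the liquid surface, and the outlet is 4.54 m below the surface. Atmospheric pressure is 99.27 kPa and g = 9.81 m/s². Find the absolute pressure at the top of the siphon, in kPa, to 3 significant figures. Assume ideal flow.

The outlet speed comes from Torricelli: v = √(2g·4.54) = 9.44 m/s.
With constant cross-section the crest speed equals v; applying Bernoulli from the surface up to the crest, P_top = P_atm − ½ρv² − ρg·h_top.
P_top = 99270 − ½·819·9.44² − 819·9.81·1.06 = 54300 Pa.

P_top ≈ 54.3 kPa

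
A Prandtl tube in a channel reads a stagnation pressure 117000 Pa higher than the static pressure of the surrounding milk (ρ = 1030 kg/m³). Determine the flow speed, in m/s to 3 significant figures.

15.1 m/s

At the stagnation point the flow is brought to rest, so Bernoulli gives P_stag − P_static = ½ρv².
v = √(2ΔP/ρ) = √(2·117000/1030) = 15.1 m/s.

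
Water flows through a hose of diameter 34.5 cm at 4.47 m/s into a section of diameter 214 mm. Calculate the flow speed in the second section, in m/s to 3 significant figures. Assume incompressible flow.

v₂ = 11.6 m/s

Mass conservation (A₁v₁ = A₂v₂) gives v₂ = 4.47 × 935/360 = 11.6 m/s.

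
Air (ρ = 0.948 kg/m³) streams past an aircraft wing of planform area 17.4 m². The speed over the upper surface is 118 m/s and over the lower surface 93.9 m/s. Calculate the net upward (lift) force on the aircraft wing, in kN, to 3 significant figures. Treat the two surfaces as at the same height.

From P + ½ρv² = const at equal height, P_low − P_up = ½ρ(v_up² − v_low²).
ΔP = ½·0.948·(118² − 93.9²) = 2420 Pa.
Lift = ΔP · A = 2420 × 17.4 = 42100 N.

F = 42.1 kN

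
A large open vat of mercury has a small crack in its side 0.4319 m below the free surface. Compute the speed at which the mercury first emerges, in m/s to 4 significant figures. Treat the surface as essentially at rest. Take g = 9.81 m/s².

v = 2.911 m/s

With the surface at rest and both surface and jet at atmospheric pressure, Bernoulli gives ρg h = ½ρv², so v = √(2gh) = √(2·9.81·0.4319) = 2.911 m/s.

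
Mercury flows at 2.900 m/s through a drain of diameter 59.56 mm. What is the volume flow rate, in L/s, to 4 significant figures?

Q = A·v = 0.002786 m² × 2.900 m/s = 0.008080 m³/s.
Converting: 0.008080 m³/s × 1000 = 8.080 L/s.

8.080 L/s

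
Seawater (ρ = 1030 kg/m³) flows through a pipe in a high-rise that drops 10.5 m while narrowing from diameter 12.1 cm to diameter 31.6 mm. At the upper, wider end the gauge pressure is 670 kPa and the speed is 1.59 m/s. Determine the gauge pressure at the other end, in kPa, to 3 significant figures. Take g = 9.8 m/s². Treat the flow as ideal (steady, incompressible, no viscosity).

P₂ ≈ 497 kPa

The volume flow rate is constant, so v₂ = (A₁/A₂)v₁ = (115/7.84)·1.59 = 23.3 m/s.
Energy conservation along the streamline gives P₂ = P₁ − ½ρ(v₂² − v₁²) − ρg(h₂ − h₁).
P₂ = 670000 + ½·1030·(1.59² − 23.3²) − 1030·9.8·(−10.5) = 670000 + (-279000) − (-106000) = 497000 Pa.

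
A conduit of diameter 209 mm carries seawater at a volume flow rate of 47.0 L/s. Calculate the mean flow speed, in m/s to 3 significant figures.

Q = 47.0 L/s = 0.0470 m³/s.
v = Q/A = 0.0470 / 0.0343 = 1.37 m/s.

1.37 m/s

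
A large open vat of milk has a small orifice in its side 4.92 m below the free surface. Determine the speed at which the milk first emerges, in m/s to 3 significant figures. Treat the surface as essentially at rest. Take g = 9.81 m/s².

The surface is effectively still and both ends are open, so ½v² = gh and v = √(2·9.81·4.92) = 9.82 m/s.

v ≈ 9.82 m/s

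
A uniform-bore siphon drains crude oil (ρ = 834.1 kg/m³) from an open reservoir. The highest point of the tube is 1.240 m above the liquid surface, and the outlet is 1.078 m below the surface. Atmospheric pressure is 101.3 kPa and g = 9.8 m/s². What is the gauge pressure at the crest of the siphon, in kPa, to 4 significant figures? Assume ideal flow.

P_gauge ≈ -18.95 kPa

The outlet speed comes from Torricelli: v = √(2g·1.078) = 4.597 m/s.
The bore is uniform, so the speed at the crest is the same v. Bernoulli surface→crest: P_atm = P_top + ½ρv² + ρg·h_top.
P_top = 101300 − ½·834.1·4.597² − 834.1·9.8·1.240 = 82350 Pa. So P_gauge = P_top − P_atm = -18950 Pa.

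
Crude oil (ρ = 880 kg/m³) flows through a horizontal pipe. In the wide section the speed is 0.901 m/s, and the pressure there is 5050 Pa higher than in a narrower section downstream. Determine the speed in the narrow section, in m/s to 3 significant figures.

Along the level pipe P + ½ρv² is conserved, hence v₂² = v₁² + 2(P₁ − P₂)/ρ.
v₂ = √(0.901² + 2·5050/880) = √(0.812 + 11.5) = 3.51 m/s.

v₂ ≈ 3.51 m/s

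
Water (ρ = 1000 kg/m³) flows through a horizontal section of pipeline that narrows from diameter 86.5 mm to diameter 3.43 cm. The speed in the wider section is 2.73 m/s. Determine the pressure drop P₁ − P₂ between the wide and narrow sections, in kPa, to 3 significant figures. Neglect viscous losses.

147 kPa

By continuity, v₂ = v₁·A₁/A₂ = 2.73·(58.8/9.24) = 17.4 m/s.
Bernoulli (h₁ = h₂): P₁ − P₂ = ½ρ(v₂² − v₁²).
P₁ − P₂ = ½·1000·(17.4² − 2.73²) = ½·1000·294 = 147000 Pa.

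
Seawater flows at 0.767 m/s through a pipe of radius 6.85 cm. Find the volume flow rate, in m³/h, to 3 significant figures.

Q ≈ 40.7 m³/h

Q = A·v = 0.0147 m² × 0.767 m/s = 0.0113 m³/s.
Converting: 0.0113 m³/s × 3600 = 40.7 m³/h.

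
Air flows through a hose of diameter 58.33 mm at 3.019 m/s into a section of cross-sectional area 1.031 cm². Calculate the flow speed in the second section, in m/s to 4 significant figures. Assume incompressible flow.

v₂ ≈ 78.25 m/s

Mass conservation (A₁v₁ = A₂v₂) gives v₂ = 3.019 × 26.72/1.031 = 78.25 m/s.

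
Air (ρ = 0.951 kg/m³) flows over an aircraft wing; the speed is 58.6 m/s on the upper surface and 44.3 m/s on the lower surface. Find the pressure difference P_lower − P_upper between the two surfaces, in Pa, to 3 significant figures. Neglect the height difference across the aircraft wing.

The pressure is lower where the speed is higher: ΔP = ½ρ(v_up² − v_low²).
ΔP = ½·0.951·(58.6² − 44.3²) = 700 Pa.

700 Pa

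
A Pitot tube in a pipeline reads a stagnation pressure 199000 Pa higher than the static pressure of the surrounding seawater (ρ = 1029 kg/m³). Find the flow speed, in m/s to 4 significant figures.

19.67 m/s

At the stagnation point the flow is brought to rest, so Bernoulli gives P_stag − P_static = ½ρv².
v = √(2ΔP/ρ) = √(2·199000/1029) = 19.67 m/s.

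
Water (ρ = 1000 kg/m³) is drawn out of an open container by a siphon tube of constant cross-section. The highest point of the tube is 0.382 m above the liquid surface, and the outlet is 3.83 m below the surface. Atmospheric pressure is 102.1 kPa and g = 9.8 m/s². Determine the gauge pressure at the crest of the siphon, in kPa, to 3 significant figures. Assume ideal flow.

P_gauge = -41.3 kPa

From the surface to the outlet (both open to atmosphere, surface at rest): v = √(2g·h_out) = √(2·9.8·3.83) = 8.66 m/s.
Continuity keeps v the same throughout the tube; from surface to crest, P_atm + 0 = P_top + ½ρv² + ρg·h_top.
P_top = 102100 − ½·1000·8.66² − 1000·9.8·0.382 = 60800 Pa. So P_gauge = P_top − P_atm = -41300 Pa.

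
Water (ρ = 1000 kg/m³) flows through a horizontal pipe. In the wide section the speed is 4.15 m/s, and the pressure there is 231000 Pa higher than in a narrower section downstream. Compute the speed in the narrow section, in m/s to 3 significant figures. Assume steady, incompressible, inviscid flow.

With h₁ = h₂, rearranging Bernoulli gives v₂ = √(v₁² + 2ΔP/ρ).
v₂ = √(4.15² + 2·231000/1000) = √(17.2 + 462) = 21.9 m/s.

v₂ ≈ 21.9 m/s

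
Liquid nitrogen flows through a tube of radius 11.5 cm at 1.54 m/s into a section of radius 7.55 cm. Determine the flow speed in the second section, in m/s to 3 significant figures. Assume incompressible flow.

Mass conservation (A₁v₁ = A₂v₂) gives v₂ = 1.54 × 415/179 = 3.57 m/s.

v₂ ≈ 3.57 m/s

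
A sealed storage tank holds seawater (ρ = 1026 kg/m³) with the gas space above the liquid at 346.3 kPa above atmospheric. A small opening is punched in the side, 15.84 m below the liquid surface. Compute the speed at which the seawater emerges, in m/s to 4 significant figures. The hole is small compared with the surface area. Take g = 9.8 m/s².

Take point 1 at the surface (v₁ ≈ 0) and point 2 at the hole (at atmospheric pressure). Bernoulli: P₁ + ρg h = P_atm + ½ρv₂².
With P₁ − P_atm = 346300 Pa, v₂ = √(2gh + 2ΔP/ρ) = √(2·9.8·15.84 + 2·346300/1026) = 31.39 m/s.

v ≈ 31.39 m/s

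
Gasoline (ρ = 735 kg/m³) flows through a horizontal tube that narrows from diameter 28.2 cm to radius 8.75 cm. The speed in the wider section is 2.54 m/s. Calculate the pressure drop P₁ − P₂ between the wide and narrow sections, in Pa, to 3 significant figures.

By continuity, v₂ = v₁·A₁/A₂ = 2.54·(625/241) = 6.60 m/s.
With no height change, Bernoulli's equation is P₁ + ½ρv₁² = P₂ + ½ρv₂².
P₁ − P₂ = ½·735·(6.60² − 2.54²) = ½·735·37.1 = 13600 Pa.

13600 Pa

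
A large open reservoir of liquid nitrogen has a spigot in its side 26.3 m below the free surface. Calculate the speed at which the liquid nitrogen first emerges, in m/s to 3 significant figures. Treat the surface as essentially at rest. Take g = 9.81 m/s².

Torricelli's result v = √(2gh) gives v = √(2·9.81·26.3) = 22.7 m/s.

v ≈ 22.7 m/s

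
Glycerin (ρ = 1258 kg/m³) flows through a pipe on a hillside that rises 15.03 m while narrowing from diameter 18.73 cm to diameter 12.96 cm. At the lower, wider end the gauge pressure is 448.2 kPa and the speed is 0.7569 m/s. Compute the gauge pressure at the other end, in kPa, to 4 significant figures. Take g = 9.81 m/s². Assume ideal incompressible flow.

The volume flow rate is constant, so v₂ = (A₁/A₂)v₁ = (275.5/131.9)·0.7569 = 1.581 m/s.
Energy conservation along the streamline gives P₂ = P₁ − ½ρ(v₂² − v₁²) − ρg(h₂ − h₁).
P₂ = 448200 + ½·1258·(0.7569² − 1.581²) − 1258·9.81·(+15.03) = 448200 + (-1212) − (185500) = 261500 Pa.

P₂ = 261.5 kPa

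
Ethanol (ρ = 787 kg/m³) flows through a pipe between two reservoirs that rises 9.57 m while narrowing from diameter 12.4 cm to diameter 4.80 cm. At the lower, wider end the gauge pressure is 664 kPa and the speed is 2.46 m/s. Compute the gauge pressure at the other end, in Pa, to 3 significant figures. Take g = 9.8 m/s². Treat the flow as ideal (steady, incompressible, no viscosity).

By continuity, v₂ = v₁·A₁/A₂ = 2.46·(121/18.1) = 16.4 m/s.
Energy conservation along the streamline gives P₂ = P₁ − ½ρ(v₂² − v₁²) − ρg(h₂ − h₁).
P₂ = 664000 + ½·787·(2.46² − 16.4²) − 787·9.8·(+9.57) = 664000 + (-104000) − (73800) = 487000 Pa.

487000 Pa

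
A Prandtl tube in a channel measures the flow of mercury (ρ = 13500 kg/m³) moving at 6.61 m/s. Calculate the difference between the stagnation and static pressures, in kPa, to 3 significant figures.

ΔP ≈ 295 kPa

Bernoulli between the free stream and the stagnation point: ½ρv² = P_stag − P_static.
ΔP = ½·13500·6.61² = 295000 Pa.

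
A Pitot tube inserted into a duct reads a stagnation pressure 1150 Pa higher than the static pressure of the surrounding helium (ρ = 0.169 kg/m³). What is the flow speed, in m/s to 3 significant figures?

Bernoulli between the free stream and the stagnation point: ½ρv² = P_stag − P_static.
v = √(2ΔP/ρ) = √(2·1150/0.169) = 117 m/s.

v = 117 m/s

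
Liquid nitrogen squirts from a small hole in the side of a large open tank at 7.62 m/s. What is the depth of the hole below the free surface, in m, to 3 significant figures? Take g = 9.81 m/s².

h ≈ 2.96 m

Inverting v = √(2gh) gives h = v² / 2g.
h = 7.62²/(2·9.81) = 58.1/19.62 = 2.96 m.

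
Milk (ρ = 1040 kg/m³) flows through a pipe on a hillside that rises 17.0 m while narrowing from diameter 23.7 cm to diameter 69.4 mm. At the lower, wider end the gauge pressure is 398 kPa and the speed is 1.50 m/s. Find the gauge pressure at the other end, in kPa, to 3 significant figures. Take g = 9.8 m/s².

Mass conservation (A₁v₁ = A₂v₂) gives v₂ = 1.50 × 441/37.8 = 17.5 m/s.
Bernoulli: P₁ + ½ρv₁² + ρg h₁ = P₂ + ½ρv₂² + ρg h₂, so P₂ = P₁ + ½ρ(v₁² − v₂²) − ρg(h₂ − h₁).
P₂ = 398000 + ½·1040·(1.50² − 17.5²) − 1040·9.8·(+17.0) = 398000 + (-158000) − (173000) = 66800 Pa.

P₂ = 66.8 kPa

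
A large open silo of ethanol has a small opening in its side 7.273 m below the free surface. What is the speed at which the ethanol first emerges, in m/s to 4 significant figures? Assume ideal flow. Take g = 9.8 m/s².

v ≈ 11.94 m/s

Torricelli's result v = √(2gh) gives v = √(2·9.8·7.273) = 11.94 m/s.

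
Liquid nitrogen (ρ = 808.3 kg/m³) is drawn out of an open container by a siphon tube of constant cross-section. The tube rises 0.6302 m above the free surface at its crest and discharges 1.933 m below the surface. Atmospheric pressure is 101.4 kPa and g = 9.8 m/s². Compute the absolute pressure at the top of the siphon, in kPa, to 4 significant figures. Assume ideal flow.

Bernoulli surface→outlet gives ½v² = g·h_out, so v = √(2·9.8·1.933) = 6.155 m/s.
The bore is uniform, so the speed at the crest is the same v. Bernoulli surface→crest: P_atm = P_top + ½ρv² + ρg·h_top.
P_top = 101400 − ½·808.3·6.155² − 808.3·9.8·0.6302 = 81100 Pa.

P_top ≈ 81.10 kPa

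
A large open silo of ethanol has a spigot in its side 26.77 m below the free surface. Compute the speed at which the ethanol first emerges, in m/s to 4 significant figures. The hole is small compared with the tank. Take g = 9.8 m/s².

22.91 m/s

Torricelli's result v = √(2gh) gives v = √(2·9.8·26.77) = 22.91 m/s.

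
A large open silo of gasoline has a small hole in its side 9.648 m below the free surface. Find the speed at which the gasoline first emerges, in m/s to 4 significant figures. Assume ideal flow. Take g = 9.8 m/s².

v = 13.75 m/s

Torricelli's result v = √(2gh) gives v = √(2·9.8·9.648) = 13.75 m/s.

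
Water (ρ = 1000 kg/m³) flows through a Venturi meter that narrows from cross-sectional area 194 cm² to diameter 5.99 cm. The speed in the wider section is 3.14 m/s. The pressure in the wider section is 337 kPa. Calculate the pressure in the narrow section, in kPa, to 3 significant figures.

By continuity, v₂ = v₁·A₁/A₂ = 3.14·(194/28.2) = 21.6 m/s.
The pipe is horizontal, so Bernoulli reduces to P₁ + ½ρv₁² = P₂ + ½ρv₂².
P₂ = P₁ − ½ρ(v₂² − v₁²) = 337000 − ½·1000·(21.6² − 3.14²) = 337000 − 229000 = 108000 Pa.

108 kPa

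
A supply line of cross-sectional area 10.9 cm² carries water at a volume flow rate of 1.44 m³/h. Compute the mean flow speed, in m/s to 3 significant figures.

Q = 1.44 m³/h = 0.000400 m³/s.
v = Q/A = 0.000400 / 0.00109 = 0.367 m/s.

0.367 m/s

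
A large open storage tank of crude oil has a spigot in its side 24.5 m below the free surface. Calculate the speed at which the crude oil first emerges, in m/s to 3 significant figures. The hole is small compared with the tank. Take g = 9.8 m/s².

21.9 m/s

Bernoulli from surface to hole (P equal, v_surface ≈ 0): v = √(2gh) = √(2×9.8×24.5) = 21.9 m/s.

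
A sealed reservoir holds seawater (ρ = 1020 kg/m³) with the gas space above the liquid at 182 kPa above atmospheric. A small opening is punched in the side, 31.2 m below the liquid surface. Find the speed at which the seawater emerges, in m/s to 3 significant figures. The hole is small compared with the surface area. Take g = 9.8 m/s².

v ≈ 31.1 m/s

Take point 1 at the surface (v₁ ≈ 0) and point 2 at the hole (at atmospheric pressure). Bernoulli: P₁ + ρg h = P_atm + ½ρv₂².
With P₁ − P_atm = 182000 Pa, v₂ = √(2gh + 2ΔP/ρ) = √(2·9.8·31.2 + 2·182000/1020) = 31.1 m/s.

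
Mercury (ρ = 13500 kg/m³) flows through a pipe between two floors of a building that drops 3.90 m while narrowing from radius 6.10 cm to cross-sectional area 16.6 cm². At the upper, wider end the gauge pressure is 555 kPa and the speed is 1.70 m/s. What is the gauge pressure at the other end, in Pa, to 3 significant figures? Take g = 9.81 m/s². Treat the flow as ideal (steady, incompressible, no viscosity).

P₂ ≈ 124000 Pa

Mass conservation (A₁v₁ = A₂v₂) gives v₂ = 1.70 × 117/16.6 = 12.0 m/s.
Energy conservation along the streamline gives P₂ = P₁ − ½ρ(v₂² − v₁²) − ρg(h₂ − h₁).
P₂ = 555000 + ½·13500·(1.70² − 12.0²) − 13500·9.81·(−3.90) = 555000 + (-948000) − (-516000) = 124000 Pa.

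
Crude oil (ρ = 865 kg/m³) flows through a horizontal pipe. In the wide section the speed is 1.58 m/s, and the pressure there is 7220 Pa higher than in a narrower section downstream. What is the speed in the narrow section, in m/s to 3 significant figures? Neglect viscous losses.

v₂ ≈ 4.38 m/s

Along the level pipe P + ½ρv² is conserved, hence v₂² = v₁² + 2(P₁ − P₂)/ρ.
v₂ = √(1.58² + 2·7220/865) = √(2.50 + 16.7) = 4.38 m/s.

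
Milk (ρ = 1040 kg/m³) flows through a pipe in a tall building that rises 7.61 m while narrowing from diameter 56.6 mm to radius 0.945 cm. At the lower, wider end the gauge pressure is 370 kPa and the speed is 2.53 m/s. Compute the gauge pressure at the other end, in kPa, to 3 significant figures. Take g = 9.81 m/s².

Continuity gives A₁v₁ = A₂v₂, so v₂ = (25.2 cm²)/(2.81 cm²) × 2.53 m/s = 22.7 m/s.
Applying Bernoulli between the two ends and solving for P₂: P₂ = P₁ + ½ρ(v₁² − v₂²) − ρgΔh.
P₂ = 370000 + ½·1040·(2.53² − 22.7²) − 1040·9.81·(+7.61) = 370000 + (-264000) − (77600) = 28000 Pa.

P₂ = 28.0 kPa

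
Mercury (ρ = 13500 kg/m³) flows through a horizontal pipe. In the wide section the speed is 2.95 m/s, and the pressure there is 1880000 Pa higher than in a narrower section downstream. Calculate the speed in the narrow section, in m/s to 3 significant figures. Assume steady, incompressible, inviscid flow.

Along the level pipe P + ½ρv² is conserved, hence v₂² = v₁² + 2(P₁ − P₂)/ρ.
v₂ = √(2.95² + 2·1880000/13500) = √(8.70 + 279) = 16.9 m/s.

v₂ ≈ 16.9 m/s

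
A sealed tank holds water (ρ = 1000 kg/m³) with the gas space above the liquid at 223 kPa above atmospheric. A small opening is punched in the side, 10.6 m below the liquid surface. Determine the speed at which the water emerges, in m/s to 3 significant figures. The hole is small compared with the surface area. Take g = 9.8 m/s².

Take point 1 at the surface (v₁ ≈ 0) and point 2 at the hole (at atmospheric pressure). Bernoulli: P₁ + ρg h = P_atm + ½ρv₂².
With P₁ − P_atm = 223000 Pa, v₂ = √(2gh + 2ΔP/ρ) = √(2·9.8·10.6 + 2·223000/1000) = 25.6 m/s.

25.6 m/s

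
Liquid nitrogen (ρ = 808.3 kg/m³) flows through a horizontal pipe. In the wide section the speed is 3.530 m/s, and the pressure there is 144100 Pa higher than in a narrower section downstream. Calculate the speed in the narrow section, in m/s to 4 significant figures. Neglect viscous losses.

v₂ ≈ 19.21 m/s

With h₁ = h₂, rearranging Bernoulli gives v₂ = √(v₁² + 2ΔP/ρ).
v₂ = √(3.530² + 2·144100/808.3) = √(12.46 + 356.6) = 19.21 m/s.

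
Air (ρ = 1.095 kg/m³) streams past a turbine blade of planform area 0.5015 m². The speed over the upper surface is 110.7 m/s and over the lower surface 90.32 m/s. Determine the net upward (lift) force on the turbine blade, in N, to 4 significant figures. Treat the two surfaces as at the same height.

1125 N

From P + ½ρv² = const at equal height, P_low − P_up = ½ρ(v_up² − v_low²).
ΔP = ½·1.095·(110.7² − 90.32²) = 2243 Pa.
Lift = ΔP · A = 2243 × 0.5015 = 1125 N.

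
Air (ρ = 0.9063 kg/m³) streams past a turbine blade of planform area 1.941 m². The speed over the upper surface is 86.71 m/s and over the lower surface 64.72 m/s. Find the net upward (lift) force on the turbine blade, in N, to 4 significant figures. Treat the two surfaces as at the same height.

2929 N

From P + ½ρv² = const at equal height, P_low − P_up = ½ρ(v_up² − v_low²).
ΔP = ½·0.9063·(86.71² − 64.72²) = 1509 Pa.
Lift = ΔP · A = 1509 × 1.941 = 2929 N.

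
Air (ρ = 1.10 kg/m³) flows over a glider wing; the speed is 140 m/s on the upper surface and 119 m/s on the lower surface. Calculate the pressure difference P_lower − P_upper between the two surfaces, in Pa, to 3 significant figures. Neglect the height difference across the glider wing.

With negligible Δh, P + ½ρv² is constant, so P_low − P_up = ½ρ(v_up² − v_low²).
ΔP = ½·1.10·(140² − 119²) = 2990 Pa.

ΔP = 2990 Pa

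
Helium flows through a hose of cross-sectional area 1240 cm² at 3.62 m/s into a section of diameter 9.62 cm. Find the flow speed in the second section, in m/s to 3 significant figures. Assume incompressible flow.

Mass conservation (A₁v₁ = A₂v₂) gives v₂ = 3.62 × 1240/72.7 = 61.8 m/s.

61.8 m/s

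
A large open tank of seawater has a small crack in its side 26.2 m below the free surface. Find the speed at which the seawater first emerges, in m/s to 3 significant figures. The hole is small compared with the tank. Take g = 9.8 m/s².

22.7 m/s

The surface is effectively still and both ends are open, so ½v² = gh and v = √(2·9.8·26.2) = 22.7 m/s.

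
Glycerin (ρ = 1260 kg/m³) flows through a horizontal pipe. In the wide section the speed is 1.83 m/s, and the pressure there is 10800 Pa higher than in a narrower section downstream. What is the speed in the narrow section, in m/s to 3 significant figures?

Along the level pipe P + ½ρv² is conserved, hence v₂² = v₁² + 2(P₁ − P₂)/ρ.
v₂ = √(1.83² + 2·10800/1260) = √(3.35 + 17.1) = 4.53 m/s.

v₂ ≈ 4.53 m/s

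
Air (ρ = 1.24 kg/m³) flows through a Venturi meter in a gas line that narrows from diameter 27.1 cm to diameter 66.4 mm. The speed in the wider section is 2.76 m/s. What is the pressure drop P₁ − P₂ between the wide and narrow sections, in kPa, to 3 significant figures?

1.31 kPa

Mass conservation (A₁v₁ = A₂v₂) gives v₂ = 2.76 × 577/34.6 = 46.0 m/s.
Bernoulli (h₁ = h₂): P₁ − P₂ = ½ρ(v₂² − v₁²).
P₁ − P₂ = ½·1.24·(46.0² − 2.76²) = ½·1.24·2110 = 1310 Pa.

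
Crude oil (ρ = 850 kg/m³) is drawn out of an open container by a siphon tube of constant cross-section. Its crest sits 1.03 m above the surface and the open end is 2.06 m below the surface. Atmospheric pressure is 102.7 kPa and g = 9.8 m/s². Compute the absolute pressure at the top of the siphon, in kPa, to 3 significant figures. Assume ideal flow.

P_top = 77.0 kPa

Bernoulli surface→outlet gives ½v² = g·h_out, so v = √(2·9.8·2.06) = 6.35 m/s.
The bore is uniform, so the speed at the crest is the same v. Bernoulli surface→crest: P_atm = P_top + ½ρv² + ρg·h_top.
P_top = 102700 − ½·850·6.35² − 850·9.8·1.03 = 77000 Pa.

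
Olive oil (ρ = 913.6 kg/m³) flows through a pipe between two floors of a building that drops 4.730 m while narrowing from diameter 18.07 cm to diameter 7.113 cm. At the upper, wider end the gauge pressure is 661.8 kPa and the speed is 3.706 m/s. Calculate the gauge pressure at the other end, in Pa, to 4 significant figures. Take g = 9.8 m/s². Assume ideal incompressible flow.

By continuity, v₂ = v₁·A₁/A₂ = 3.706·(256.5/39.74) = 23.92 m/s.
Energy conservation along the streamline gives P₂ = P₁ − ½ρ(v₂² − v₁²) − ρg(h₂ − h₁).
P₂ = 661800 + ½·913.6·(3.706² − 23.92²) − 913.6·9.8·(−4.730) = 661800 + (-255000) − (-42350) = 449100 Pa.

P₂ = 449100 Pa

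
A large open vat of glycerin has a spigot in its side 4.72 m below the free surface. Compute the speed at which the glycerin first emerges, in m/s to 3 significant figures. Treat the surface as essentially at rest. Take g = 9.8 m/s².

Torricelli's result v = √(2gh) gives v = √(2·9.8·4.72) = 9.62 m/s.

v ≈ 9.62 m/s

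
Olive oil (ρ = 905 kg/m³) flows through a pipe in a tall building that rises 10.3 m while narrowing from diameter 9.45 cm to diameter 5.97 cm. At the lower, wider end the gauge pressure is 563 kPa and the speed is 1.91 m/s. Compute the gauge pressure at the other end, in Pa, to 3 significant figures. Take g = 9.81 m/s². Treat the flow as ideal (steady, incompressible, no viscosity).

P₂ = 463000 Pa

The volume flow rate is constant, so v₂ = (A₁/A₂)v₁ = (70.1/28.0)·1.91 = 4.79 m/s.
Bernoulli: P₁ + ½ρv₁² + ρg h₁ = P₂ + ½ρv₂² + ρg h₂, so P₂ = P₁ + ½ρ(v₁² − v₂²) − ρg(h₂ − h₁).
P₂ = 563000 + ½·905·(1.91² − 4.79²) − 905·9.81·(+10.3) = 563000 + (-8710) − (91400) = 463000 Pa.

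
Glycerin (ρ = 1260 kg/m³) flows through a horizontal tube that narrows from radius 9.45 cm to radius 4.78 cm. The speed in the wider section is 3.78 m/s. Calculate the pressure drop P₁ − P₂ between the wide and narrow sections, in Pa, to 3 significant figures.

ΔP ≈ 129000 Pa

By continuity, v₂ = v₁·A₁/A₂ = 3.78·(281/71.8) = 14.8 m/s.
The pipe is horizontal, so Bernoulli reduces to P₁ + ½ρv₁² = P₂ + ½ρv₂².
P₁ − P₂ = ½·1260·(14.8² − 3.78²) = ½·1260·204 = 129000 Pa.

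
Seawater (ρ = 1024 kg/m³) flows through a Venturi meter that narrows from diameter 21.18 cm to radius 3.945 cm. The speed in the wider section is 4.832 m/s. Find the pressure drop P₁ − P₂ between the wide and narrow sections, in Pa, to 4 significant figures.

The volume flow rate is constant, so v₂ = (A₁/A₂)v₁ = (352.3/48.89)·4.832 = 34.82 m/s.
The pipe is horizontal, so Bernoulli reduces to P₁ + ½ρv₁² = P₂ + ½ρv₂².
P₁ − P₂ = ½·1024·(34.82² − 4.832²) = ½·1024·1189 = 608800 Pa.

608800 Pa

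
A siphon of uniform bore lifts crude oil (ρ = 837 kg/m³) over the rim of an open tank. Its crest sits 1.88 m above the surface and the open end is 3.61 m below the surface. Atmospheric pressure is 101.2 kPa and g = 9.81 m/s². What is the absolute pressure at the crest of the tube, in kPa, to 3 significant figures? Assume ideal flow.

P_top = 56.1 kPa

Bernoulli surface→outlet gives ½v² = g·h_out, so v = √(2·9.81·3.61) = 8.42 m/s.
The bore is uniform, so the speed at the crest is the same v. Bernoulli surface→crest: P_atm = P_top + ½ρv² + ρg·h_top.
P_top = 101200 − ½·837·8.42² − 837·9.81·1.88 = 56100 Pa.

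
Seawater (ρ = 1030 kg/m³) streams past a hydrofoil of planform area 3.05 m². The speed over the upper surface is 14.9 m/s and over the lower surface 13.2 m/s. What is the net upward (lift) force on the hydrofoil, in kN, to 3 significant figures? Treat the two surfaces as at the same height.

F = 75.0 kN

With equal heights on the two surfaces, Bernoulli gives P_lower − P_upper = ½ρ(v_upper² − v_lower²).
ΔP = ½·1030·(14.9² − 13.2²) = 24600 Pa.
Lift = ΔP · A = 24600 × 3.05 = 75000 N.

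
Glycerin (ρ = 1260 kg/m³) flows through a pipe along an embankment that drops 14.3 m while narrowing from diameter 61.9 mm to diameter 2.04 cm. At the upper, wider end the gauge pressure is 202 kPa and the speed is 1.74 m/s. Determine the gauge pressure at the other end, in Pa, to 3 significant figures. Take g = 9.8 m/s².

P₂ = 219000 Pa

Mass conservation (A₁v₁ = A₂v₂) gives v₂ = 1.74 × 30.1/3.27 = 16.0 m/s.
Energy conservation along the streamline gives P₂ = P₁ − ½ρ(v₂² − v₁²) − ρg(h₂ − h₁).
P₂ = 202000 + ½·1260·(1.74² − 16.0²) − 1260·9.8·(−14.3) = 202000 + (-160000) − (-177000) = 219000 Pa.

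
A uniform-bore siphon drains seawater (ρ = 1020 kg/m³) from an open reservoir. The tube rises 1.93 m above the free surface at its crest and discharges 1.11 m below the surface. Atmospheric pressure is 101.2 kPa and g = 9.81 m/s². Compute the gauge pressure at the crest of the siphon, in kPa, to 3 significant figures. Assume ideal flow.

The outlet speed comes from Torricelli: v = √(2g·1.11) = 4.67 m/s.
The bore is uniform, so the speed at the crest is the same v. Bernoulli surface→crest: P_atm = P_top + ½ρv² + ρg·h_top.
P_top = 101200 − ½·1020·4.67² − 1020·9.81·1.93 = 70800 Pa. So P_gauge = P_top − P_atm = -30400 Pa.

P_gauge = -30.4 kPa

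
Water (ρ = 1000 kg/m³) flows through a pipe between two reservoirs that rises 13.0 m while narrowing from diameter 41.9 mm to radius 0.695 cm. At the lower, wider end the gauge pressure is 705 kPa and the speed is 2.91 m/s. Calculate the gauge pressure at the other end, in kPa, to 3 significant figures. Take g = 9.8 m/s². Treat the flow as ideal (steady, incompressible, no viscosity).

P₂ = 232 kPa

Mass conservation (A₁v₁ = A₂v₂) gives v₂ = 2.91 × 13.8/1.52 = 26.4 m/s.
Bernoulli: P₁ + ½ρv₁² + ρg h₁ = P₂ + ½ρv₂² + ρg h₂, so P₂ = P₁ + ½ρ(v₁² − v₂²) − ρg(h₂ − h₁).
P₂ = 705000 + ½·1000·(2.91² − 26.4²) − 1000·9.8·(+13.0) = 705000 + (-345000) − (127000) = 232000 Pa.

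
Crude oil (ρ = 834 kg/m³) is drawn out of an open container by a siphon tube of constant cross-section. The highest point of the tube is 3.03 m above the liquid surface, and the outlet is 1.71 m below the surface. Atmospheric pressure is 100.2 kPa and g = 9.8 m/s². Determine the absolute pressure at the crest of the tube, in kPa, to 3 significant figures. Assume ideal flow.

P_top ≈ 61.5 kPa

The outlet speed comes from Torricelli: v = √(2g·1.71) = 5.79 m/s.
With constant cross-section the crest speed equals v; applying Bernoulli from the surface up to the crest, P_top = P_atm − ½ρv² − ρg·h_top.
P_top = 100200 − ½·834·5.79² − 834·9.8·3.03 = 61500 Pa.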